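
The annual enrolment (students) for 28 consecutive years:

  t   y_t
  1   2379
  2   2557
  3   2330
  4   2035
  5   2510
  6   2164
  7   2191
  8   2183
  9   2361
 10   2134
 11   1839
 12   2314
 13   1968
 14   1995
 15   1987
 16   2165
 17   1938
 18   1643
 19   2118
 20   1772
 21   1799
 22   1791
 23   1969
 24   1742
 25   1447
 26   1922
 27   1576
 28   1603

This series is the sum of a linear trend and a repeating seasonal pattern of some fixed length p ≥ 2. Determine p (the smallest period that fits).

7

First differences y_{t+1} − y_t: 178, -227, -295, 475, -346, 27, -8, 178, -227, -295, 475, -346, 27, -8, 178, -227, …
The difference pattern repeats every 7 terms and not for any smaller step, so p = 7.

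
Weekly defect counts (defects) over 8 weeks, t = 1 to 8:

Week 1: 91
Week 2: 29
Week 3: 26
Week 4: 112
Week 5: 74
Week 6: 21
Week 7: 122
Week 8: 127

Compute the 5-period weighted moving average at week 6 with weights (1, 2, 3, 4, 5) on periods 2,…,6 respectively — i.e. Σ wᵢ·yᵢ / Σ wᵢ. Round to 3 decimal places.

54.533

Weighted sum: 1·29 + 2·26 + 3·112 + 4·74 + 5·21 = 29 + 52 + 336 + 296 + 105 = 818
Weight total: 1 + 2 + 3 + 4 + 5 = 15
WMA = 818 / 15 = 54.533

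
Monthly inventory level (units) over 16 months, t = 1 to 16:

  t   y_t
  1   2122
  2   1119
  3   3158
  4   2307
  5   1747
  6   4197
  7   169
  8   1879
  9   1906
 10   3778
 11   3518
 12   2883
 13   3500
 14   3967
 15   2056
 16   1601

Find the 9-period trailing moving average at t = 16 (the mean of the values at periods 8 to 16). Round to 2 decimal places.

2787.56

Sum of periods 8–16: 1879 + 1906 + 3778 + 3518 + 2883 + 3500 + 3967 + 2056 + 1601 = 25088
Divide by 9: 25088 / 9 = 2787.56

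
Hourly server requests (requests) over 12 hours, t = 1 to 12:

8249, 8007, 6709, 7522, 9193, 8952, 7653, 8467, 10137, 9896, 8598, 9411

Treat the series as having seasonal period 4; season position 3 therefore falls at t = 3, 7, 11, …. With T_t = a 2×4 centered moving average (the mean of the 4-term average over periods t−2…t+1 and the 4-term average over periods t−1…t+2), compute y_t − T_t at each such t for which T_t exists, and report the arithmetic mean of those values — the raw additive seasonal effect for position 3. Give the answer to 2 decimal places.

Season position 3 occurs at t = 3, 7 (where T_t is defined).
t=3: T_3 = 7739.7500; y_3 − T_3 = 6709 − 7739.7500 = -1030.7500
t=7: T_7 = 8684.2500; y_7 − T_7 = 7653 − 8684.2500 = -1031.2500
Mean deviation: (-1030.7500 + -1031.2500) / 2 = -1031.00

-1031.00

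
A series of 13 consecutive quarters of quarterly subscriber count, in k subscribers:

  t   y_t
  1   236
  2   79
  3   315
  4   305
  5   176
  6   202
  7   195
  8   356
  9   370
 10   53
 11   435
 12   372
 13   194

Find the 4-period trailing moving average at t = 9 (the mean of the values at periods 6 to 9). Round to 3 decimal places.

Sum of periods 6–9: 202 + 195 + 356 + 370 = 1123
Divide by 4: 1123 / 4 = 280.750

280.750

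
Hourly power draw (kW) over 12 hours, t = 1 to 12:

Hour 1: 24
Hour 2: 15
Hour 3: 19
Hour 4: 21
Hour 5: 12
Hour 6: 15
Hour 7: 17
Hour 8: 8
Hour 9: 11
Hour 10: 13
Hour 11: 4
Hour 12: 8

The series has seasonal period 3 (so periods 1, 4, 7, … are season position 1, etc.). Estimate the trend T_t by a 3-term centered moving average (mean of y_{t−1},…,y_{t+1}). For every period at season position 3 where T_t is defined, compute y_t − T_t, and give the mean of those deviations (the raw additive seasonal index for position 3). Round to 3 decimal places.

0.444

Season position 3 occurs at t = 3, 6, 9 (where T_t is defined).
t=3: T_3 = 18.33333; y_3 − T_3 = 19 − 18.33333 = 0.66667
t=6: T_6 = 14.66667; y_6 − T_6 = 15 − 14.66667 = 0.33333
t=9: T_9 = 10.66667; y_9 − T_9 = 11 − 10.66667 = 0.33333
Mean deviation: (0.66667 + 0.33333 + 0.33333) / 3 = 0.444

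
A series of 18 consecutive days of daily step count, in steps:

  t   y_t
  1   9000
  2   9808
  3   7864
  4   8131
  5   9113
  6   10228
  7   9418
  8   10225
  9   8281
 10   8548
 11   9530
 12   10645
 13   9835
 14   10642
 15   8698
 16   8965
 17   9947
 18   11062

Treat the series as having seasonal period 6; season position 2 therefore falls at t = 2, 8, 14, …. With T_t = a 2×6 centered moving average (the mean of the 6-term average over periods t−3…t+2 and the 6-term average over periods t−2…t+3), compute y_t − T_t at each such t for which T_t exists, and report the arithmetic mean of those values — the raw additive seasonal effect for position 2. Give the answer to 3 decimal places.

Season position 2 occurs at t = 8, 14 (where T_t is defined).
t=8: T_8 = 9336.91667; y_8 − T_8 = 10225 − 9336.91667 = 888.08333
t=14: T_14 = 9753.91667; y_14 − T_14 = 10642 − 9753.91667 = 888.08333
Mean deviation: (888.08333 + 888.08333) / 2 = 888.083

888.083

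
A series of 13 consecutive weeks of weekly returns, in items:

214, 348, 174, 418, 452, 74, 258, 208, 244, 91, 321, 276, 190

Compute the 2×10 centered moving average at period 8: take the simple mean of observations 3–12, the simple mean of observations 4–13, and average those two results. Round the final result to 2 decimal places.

252.40

Sum over 3–12: 174 + 418 + 452 + 74 + 258 + 208 + 244 + 91 + 321 + 276 = 2516
Sum over 4–13: 418 + 452 + 74 + 258 + 208 + 244 + 91 + 321 + 276 + 190 = 2532
CMA at t=8 = (2516 + 2532) / (2·10) = 5048 / 20 = 252.40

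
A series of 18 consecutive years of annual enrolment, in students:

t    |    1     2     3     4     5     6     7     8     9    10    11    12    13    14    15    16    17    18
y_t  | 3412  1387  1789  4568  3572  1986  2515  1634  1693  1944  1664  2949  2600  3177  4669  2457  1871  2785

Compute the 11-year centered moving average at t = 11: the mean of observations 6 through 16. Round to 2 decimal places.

Sum of periods 6–16: 1986 + 2515 + 1634 + 1693 + 1944 + 1664 + 2949 + 2600 + 3177 + 4669 + 2457 = 27288
Divide by 11: 27288 / 11 = 2480.73

2480.73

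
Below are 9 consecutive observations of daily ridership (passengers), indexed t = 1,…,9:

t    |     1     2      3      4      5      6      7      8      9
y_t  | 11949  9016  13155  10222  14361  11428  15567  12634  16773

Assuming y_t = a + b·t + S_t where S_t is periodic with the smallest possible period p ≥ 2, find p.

First differences y_{t+1} − y_t: -2933, 4139, -2933, 4139, -2933, 4139, …
The difference pattern repeats every 2 terms and not for any smaller step, so p = 2.

2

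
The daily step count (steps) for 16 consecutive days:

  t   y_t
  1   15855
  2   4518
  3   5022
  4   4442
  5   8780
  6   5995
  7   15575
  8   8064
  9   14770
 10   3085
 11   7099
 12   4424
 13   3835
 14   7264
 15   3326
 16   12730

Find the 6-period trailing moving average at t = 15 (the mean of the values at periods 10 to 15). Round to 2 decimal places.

Sum of periods 10–15: 3085 + 7099 + 4424 + 3835 + 7264 + 3326 = 29033
Divide by 6: 29033 / 6 = 4838.83

4838.83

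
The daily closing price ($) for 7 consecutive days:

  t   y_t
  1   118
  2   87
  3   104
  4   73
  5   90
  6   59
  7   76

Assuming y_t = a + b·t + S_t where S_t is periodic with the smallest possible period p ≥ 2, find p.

First differences y_{t+1} − y_t: -31, 17, -31, 17, -31, 17, …
The difference pattern repeats every 2 terms and not for any smaller step, so p = 2.

2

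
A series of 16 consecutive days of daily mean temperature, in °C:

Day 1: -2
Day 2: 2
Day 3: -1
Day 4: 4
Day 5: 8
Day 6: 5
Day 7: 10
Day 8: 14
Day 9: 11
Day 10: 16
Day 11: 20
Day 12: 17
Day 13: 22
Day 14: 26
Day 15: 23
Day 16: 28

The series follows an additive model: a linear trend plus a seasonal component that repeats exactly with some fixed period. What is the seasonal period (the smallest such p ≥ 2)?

3

First differences y_{t+1} − y_t: 4, -3, 5, 4, -3, 5, 4, -3, …
The difference pattern repeats every 3 terms and not for any smaller step, so p = 3.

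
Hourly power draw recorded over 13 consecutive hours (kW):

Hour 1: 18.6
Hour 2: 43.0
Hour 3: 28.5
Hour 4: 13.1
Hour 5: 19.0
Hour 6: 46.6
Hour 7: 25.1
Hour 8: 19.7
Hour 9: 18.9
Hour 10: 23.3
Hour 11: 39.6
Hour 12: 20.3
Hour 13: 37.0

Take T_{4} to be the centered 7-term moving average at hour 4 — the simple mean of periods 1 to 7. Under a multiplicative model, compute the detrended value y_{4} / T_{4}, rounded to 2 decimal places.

Trend T_4 = (18.6 + 43.0 + 28.5 + 13.1 + 19.0 + 46.6 + 25.1) / 7 = 193.9/7 = 27.7000
Ratio to trend: 13.1 / 27.7000 = 0.47

0.47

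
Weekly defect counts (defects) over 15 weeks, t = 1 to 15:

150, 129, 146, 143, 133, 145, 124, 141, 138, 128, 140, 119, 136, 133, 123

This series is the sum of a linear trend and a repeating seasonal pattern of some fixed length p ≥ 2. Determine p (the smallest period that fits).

5

First differences y_{t+1} − y_t: -21, 17, -3, -10, 12, -21, 17, -3, -10, 12, -21, 17, …
The difference pattern repeats every 5 terms and not for any smaller step, so p = 5.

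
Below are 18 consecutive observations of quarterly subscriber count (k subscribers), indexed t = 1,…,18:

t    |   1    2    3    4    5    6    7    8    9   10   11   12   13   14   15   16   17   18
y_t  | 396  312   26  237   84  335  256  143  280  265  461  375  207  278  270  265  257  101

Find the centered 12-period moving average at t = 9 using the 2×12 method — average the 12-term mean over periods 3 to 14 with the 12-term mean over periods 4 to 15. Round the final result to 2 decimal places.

255.75

Sum over 3–14: 26 + 237 + 84 + 335 + 256 + 143 + 280 + 265 + 461 + 375 + 207 + 278 = 2947
Sum over 4–15: 237 + 84 + 335 + 256 + 143 + 280 + 265 + 461 + 375 + 207 + 278 + 270 = 3191
CMA at t=9 = (2947 + 3191) / (2·12) = 6138 / 24 = 255.75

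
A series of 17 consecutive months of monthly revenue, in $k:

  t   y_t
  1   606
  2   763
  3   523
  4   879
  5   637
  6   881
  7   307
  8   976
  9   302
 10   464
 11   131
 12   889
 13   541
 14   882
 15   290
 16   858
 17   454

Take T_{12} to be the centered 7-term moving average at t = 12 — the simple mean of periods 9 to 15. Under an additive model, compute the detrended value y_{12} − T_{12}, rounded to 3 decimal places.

Trend T_12 = (302 + 464 + 131 + 889 + 541 + 882 + 290) / 7 = 3499/7 = 499.85714
Detrended value: 889 − 499.85714 = 389.143

389.143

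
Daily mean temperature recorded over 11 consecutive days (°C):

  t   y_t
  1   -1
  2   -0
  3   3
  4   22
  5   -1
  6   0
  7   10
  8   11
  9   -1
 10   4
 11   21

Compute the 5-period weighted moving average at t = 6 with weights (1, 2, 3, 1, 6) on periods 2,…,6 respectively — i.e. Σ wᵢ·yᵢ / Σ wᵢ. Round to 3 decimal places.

Weighted sum: 1·-0 + 2·3 + 3·22 + 1·-1 + 6·0 = 0 + 6 + 66 + -1 + 0 = 71
Weight total: 1 + 2 + 3 + 1 + 6 = 13
WMA = 71 / 13 = 5.462

5.462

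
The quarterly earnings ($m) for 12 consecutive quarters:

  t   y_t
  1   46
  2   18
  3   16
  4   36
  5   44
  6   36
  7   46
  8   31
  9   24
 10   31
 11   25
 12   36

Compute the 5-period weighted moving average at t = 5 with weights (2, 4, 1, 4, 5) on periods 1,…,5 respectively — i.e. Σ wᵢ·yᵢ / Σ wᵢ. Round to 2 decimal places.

34.00

Weighted sum: 2·46 + 4·18 + 1·16 + 4·36 + 5·44 = 92 + 72 + 16 + 144 + 220 = 544
Weight total: 2 + 4 + 1 + 4 + 5 = 16
WMA = 544 / 16 = 34.00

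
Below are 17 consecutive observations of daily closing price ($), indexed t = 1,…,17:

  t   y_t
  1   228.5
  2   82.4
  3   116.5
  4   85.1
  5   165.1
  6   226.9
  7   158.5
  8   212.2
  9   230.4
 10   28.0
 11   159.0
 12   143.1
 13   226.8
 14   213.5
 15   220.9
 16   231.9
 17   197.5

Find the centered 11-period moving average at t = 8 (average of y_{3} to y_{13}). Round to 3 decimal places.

Sum of periods 3–13: 116.5 + 85.1 + 165.1 + 226.9 + 158.5 + 212.2 + 230.4 + 28.0 + 159.0 + 143.1 + 226.8 = 1751.6
Divide by 11: 1751.6 / 11 = 159.236

159.236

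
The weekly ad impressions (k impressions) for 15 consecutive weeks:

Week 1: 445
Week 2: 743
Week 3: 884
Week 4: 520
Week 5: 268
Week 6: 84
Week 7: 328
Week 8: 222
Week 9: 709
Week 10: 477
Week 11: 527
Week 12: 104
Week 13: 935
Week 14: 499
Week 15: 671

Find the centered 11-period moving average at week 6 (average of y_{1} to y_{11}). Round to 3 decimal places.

Sum of periods 1–11: 445 + 743 + 884 + 520 + 268 + 84 + 328 + 222 + 709 + 477 + 527 = 5207
Divide by 11: 5207 / 11 = 473.364

473.364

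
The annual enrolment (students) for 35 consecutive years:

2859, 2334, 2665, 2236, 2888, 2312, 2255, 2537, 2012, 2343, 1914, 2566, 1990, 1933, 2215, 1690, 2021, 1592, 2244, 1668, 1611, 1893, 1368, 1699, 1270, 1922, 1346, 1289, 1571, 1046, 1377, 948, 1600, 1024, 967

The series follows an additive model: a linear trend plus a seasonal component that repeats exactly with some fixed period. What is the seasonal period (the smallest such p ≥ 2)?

7

First differences y_{t+1} − y_t: -525, 331, -429, 652, -576, -57, 282, -525, 331, -429, 652, -576, -57, 282, -525, 331, …
The difference pattern repeats every 7 terms and not for any smaller step, so p = 7.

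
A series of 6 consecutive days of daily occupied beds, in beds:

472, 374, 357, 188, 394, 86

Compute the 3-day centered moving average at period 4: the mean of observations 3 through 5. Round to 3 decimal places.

313.000

Sum of periods 3–5: 357 + 188 + 394 = 939
Divide by 3: 939 / 3 = 313.000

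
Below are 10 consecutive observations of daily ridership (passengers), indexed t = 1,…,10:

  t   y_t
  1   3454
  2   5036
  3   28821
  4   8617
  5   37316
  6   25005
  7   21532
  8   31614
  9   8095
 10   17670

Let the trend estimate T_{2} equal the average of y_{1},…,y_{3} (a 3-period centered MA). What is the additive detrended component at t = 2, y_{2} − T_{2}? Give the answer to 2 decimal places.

Trend T_2 = (3454 + 5036 + 28821) / 3 = 37311/3 = 12437.0000
Detrended value: 5036 − 12437.0000 = -7401.00

-7401.00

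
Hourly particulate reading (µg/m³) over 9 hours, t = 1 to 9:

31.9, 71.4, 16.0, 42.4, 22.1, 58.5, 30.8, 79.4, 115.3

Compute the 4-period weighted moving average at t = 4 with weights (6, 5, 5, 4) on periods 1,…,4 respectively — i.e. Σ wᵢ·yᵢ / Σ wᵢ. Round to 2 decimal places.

Weighted sum: 6·31.9 + 5·71.4 + 5·16.0 + 4·42.4 = 191.4 + 357.0 + 80.0 + 169.6 = 798.0
Weight total: 6 + 5 + 5 + 4 = 20
WMA = 798.0 / 20 = 39.90

39.90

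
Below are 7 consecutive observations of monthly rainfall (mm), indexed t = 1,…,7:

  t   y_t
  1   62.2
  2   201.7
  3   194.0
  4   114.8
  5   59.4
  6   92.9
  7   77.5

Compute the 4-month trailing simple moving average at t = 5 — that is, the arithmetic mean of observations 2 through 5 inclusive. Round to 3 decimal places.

142.475

Sum of periods 2–5: 201.7 + 194.0 + 114.8 + 59.4 = 569.9
Divide by 4: 569.9 / 4 = 142.475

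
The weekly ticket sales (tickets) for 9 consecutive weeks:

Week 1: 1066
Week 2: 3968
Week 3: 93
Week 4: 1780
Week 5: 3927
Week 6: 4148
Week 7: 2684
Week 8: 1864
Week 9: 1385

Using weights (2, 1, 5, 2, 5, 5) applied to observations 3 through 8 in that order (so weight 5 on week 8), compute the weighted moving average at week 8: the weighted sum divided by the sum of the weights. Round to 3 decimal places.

Weighted sum: 2·93 + 1·1780 + 5·3927 + 2·4148 + 5·2684 + 5·1864 = 186 + 1780 + 19635 + 8296 + 13420 + 9320 = 52637
Weight total: 2 + 1 + 5 + 2 + 5 + 5 = 20
WMA = 52637 / 20 = 2631.850

2631.850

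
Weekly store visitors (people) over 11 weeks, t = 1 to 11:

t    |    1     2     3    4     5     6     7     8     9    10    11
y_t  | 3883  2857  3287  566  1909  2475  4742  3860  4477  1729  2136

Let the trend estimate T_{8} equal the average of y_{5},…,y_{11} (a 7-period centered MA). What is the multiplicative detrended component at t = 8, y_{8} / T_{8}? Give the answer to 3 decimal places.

Trend T_8 = (1909 + 2475 + 4742 + 3860 + 4477 + 1729 + 2136) / 7 = 21328/7 = 3046.85714
Ratio to trend: 3860 / 3046.85714 = 1.267

1.267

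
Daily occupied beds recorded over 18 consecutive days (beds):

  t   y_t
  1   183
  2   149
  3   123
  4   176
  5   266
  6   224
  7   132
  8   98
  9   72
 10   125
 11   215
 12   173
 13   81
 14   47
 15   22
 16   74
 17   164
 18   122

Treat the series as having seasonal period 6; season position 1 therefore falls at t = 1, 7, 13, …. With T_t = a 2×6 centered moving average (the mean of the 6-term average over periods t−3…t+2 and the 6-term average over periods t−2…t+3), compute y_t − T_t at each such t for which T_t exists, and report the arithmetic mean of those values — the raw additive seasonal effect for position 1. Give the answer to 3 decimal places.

Season position 1 occurs at t = 7, 13 (where T_t is defined).
t=7: T_7 = 157.08333; y_7 − T_7 = 132 − 157.08333 = -25.08333
t=13: T_13 = 106.25000; y_13 − T_13 = 81 − 106.25000 = -25.25000
Mean deviation: (-25.08333 + -25.25000) / 2 = -25.167

-25.167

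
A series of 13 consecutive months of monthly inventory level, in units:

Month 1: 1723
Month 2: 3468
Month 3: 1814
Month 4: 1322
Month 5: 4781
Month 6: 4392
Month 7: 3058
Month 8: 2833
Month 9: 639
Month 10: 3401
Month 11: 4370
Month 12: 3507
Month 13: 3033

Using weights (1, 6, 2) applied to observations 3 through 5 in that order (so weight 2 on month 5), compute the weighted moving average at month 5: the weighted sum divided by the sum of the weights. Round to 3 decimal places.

2145.333

Weighted sum: 1·1814 + 6·1322 + 2·4781 = 1814 + 7932 + 9562 = 19308
Weight total: 1 + 6 + 2 = 9
WMA = 19308 / 9 = 2145.333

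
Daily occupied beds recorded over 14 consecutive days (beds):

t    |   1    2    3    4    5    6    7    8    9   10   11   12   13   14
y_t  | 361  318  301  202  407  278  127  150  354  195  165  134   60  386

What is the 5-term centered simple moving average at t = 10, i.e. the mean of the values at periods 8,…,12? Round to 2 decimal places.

199.60

Sum of periods 8–12: 150 + 354 + 195 + 165 + 134 = 998
Divide by 5: 998 / 5 = 199.60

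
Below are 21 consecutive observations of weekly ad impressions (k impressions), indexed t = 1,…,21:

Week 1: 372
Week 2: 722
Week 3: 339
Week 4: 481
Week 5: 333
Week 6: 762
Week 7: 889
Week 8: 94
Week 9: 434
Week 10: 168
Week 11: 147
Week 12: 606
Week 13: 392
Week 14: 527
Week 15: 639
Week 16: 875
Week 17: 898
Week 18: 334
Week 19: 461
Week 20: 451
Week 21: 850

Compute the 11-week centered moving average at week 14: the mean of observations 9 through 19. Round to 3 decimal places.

Sum of periods 9–19: 434 + 168 + 147 + 606 + 392 + 527 + 639 + 875 + 898 + 334 + 461 = 5481
Divide by 11: 5481 / 11 = 498.273

498.273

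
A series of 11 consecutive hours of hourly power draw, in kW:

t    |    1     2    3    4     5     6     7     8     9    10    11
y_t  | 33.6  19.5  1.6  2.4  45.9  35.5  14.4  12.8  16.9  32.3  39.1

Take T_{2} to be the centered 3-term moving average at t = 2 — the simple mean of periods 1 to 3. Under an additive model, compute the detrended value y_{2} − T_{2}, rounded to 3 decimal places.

Trend T_2 = (33.6 + 19.5 + 1.6) / 3 = 54.7/3 = 18.23333
Detrended value: 19.5 − 18.23333 = 1.267

1.267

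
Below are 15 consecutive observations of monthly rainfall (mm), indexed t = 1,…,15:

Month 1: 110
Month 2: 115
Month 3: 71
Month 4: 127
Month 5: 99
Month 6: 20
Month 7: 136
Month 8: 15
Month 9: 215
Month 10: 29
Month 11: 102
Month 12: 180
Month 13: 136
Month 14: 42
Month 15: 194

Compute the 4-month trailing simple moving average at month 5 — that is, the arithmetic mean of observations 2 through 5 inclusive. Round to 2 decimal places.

Sum of periods 2–5: 115 + 71 + 127 + 99 = 412
Divide by 4: 412 / 4 = 103.00

103.00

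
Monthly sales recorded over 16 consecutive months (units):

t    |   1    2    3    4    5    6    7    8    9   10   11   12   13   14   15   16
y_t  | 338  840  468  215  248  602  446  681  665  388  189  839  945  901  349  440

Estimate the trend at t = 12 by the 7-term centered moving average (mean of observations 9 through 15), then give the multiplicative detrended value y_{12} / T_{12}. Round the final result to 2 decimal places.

1.37

Trend T_12 = (665 + 388 + 189 + 839 + 945 + 901 + 349) / 7 = 4276/7 = 610.8571
Ratio to trend: 839 / 610.8571 = 1.37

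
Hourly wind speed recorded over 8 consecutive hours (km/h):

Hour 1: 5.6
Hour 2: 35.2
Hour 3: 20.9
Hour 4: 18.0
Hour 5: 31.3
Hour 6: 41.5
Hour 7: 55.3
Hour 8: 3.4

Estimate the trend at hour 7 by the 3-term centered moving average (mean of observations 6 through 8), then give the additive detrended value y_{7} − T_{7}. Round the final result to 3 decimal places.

Trend T_7 = (41.5 + 55.3 + 3.4) / 3 = 100.2/3 = 33.40000
Detrended value: 55.3 − 33.40000 = 21.900

21.900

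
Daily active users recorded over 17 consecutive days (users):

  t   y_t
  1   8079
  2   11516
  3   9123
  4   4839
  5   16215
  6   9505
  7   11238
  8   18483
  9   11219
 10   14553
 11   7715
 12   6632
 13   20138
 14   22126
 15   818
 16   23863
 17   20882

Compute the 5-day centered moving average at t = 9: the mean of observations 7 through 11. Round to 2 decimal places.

Sum of periods 7–11: 11238 + 18483 + 11219 + 14553 + 7715 = 63208
Divide by 5: 63208 / 5 = 12641.60

12641.60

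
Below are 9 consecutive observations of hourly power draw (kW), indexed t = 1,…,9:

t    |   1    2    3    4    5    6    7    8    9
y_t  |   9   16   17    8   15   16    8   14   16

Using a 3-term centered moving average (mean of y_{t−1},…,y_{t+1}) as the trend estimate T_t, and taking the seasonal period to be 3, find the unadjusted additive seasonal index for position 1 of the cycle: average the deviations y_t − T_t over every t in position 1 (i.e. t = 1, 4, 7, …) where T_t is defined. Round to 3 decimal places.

Season position 1 occurs at t = 4, 7 (where T_t is defined).
t=4: T_4 = 13.33333; y_4 − T_4 = 8 − 13.33333 = -5.33333
t=7: T_7 = 12.66667; y_7 − T_7 = 8 − 12.66667 = -4.66667
Mean deviation: (-5.33333 + -4.66667) / 2 = -5.000

-5.000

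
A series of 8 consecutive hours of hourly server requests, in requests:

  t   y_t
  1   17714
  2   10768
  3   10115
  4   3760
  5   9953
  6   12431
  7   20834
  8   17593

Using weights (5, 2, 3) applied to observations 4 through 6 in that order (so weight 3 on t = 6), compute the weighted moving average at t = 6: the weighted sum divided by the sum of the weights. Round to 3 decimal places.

Weighted sum: 5·3760 + 2·9953 + 3·12431 = 18800 + 19906 + 37293 = 75999
Weight total: 5 + 2 + 3 = 10
WMA = 75999 / 10 = 7599.900

7599.900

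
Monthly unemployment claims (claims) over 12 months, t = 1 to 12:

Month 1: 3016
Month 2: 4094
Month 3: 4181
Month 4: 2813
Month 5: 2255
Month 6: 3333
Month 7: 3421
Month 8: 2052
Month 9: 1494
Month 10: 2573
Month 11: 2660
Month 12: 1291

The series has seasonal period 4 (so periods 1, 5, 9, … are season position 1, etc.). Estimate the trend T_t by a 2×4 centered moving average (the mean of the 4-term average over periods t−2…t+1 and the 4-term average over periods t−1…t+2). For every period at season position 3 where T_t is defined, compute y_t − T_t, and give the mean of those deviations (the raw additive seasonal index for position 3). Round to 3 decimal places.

Season position 3 occurs at t = 3, 7 (where T_t is defined).
t=3: T_3 = 3430.87500; y_3 − T_3 = 4181 − 3430.87500 = 750.12500
t=7: T_7 = 2670.12500; y_7 − T_7 = 3421 − 2670.12500 = 750.87500
Mean deviation: (750.12500 + 750.87500) / 2 = 750.500

750.500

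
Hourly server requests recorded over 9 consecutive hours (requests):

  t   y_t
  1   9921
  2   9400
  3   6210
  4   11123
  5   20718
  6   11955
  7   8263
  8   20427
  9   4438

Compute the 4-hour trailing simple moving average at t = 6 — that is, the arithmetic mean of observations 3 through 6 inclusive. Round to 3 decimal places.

Sum of periods 3–6: 6210 + 11123 + 20718 + 11955 = 50006
Divide by 4: 50006 / 4 = 12501.500

12501.500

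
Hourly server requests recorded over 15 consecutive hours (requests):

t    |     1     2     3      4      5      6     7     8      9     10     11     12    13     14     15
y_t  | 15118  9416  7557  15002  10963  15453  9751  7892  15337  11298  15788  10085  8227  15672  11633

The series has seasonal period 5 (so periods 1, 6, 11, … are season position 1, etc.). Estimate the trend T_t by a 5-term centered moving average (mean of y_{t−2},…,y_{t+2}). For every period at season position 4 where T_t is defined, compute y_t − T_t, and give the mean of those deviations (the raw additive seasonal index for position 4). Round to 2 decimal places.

Season position 4 occurs at t = 4, 9 (where T_t is defined).
t=4: T_4 = 11678.2000; y_4 − T_4 = 15002 − 11678.2000 = 3323.8000
t=9: T_9 = 12013.2000; y_9 − T_9 = 15337 − 12013.2000 = 3323.8000
Mean deviation: (3323.8000 + 3323.8000) / 2 = 3323.80

3323.80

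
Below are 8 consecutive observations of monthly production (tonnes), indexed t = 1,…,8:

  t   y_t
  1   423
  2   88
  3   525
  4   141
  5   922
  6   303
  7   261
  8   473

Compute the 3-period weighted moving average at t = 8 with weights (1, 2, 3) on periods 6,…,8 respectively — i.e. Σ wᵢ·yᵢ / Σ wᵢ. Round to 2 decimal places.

374.00

Weighted sum: 1·303 + 2·261 + 3·473 = 303 + 522 + 1419 = 2244
Weight total: 1 + 2 + 3 = 6
WMA = 2244 / 6 = 374.00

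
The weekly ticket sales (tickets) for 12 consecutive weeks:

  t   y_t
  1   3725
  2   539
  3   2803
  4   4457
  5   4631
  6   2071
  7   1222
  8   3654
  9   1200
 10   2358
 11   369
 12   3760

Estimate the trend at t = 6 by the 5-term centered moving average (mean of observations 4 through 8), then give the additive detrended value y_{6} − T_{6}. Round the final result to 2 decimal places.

Trend T_6 = (4457 + 4631 + 2071 + 1222 + 3654) / 5 = 16035/5 = 3207.0000
Detrended value: 2071 − 3207.0000 = -1136.00

-1136.00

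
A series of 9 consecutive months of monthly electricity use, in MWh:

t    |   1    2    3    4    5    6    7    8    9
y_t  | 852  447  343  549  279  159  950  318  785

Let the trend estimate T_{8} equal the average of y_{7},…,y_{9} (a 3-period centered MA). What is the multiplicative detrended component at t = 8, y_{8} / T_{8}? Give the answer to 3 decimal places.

Trend T_8 = (950 + 318 + 785) / 3 = 2053/3 = 684.33333
Ratio to trend: 318 / 684.33333 = 0.465

0.465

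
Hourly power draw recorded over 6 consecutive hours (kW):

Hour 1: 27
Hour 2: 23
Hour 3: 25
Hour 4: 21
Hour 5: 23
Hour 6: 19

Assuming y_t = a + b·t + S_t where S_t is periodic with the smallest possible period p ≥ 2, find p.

2

First differences y_{t+1} − y_t: -4, 2, -4, 2, -4, …
The difference pattern repeats every 2 terms and not for any smaller step, so p = 2.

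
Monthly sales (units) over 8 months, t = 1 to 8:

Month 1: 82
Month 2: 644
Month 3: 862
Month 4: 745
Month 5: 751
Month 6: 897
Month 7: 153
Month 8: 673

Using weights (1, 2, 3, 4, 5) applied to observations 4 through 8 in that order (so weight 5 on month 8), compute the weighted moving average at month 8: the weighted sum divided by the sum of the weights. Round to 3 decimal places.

594.333

Weighted sum: 1·745 + 2·751 + 3·897 + 4·153 + 5·673 = 745 + 1502 + 2691 + 612 + 3365 = 8915
Weight total: 1 + 2 + 3 + 4 + 5 = 15
WMA = 8915 / 15 = 594.333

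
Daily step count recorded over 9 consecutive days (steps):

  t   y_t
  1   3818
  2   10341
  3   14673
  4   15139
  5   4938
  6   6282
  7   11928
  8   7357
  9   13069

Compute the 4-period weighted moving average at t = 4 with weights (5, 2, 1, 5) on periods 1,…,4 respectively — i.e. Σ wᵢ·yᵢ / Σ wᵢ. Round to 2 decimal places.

10010.77

Weighted sum: 5·3818 + 2·10341 + 1·14673 + 5·15139 = 19090 + 20682 + 14673 + 75695 = 130140
Weight total: 5 + 2 + 1 + 5 = 13
WMA = 130140 / 13 = 10010.77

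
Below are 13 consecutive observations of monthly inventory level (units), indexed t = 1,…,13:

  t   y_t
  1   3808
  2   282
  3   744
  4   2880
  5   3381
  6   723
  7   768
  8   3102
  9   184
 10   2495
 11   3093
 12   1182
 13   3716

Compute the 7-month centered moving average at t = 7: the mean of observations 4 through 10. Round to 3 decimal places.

Sum of periods 4–10: 2880 + 3381 + 723 + 768 + 3102 + 184 + 2495 = 13533
Divide by 7: 13533 / 7 = 1933.286

1933.286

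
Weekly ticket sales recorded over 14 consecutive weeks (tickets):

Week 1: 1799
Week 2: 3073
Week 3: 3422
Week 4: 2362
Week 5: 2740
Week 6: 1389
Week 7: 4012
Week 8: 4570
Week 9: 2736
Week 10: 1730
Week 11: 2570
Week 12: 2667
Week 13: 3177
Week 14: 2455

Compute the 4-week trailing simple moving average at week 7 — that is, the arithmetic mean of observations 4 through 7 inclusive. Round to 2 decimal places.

2625.75

Sum of periods 4–7: 2362 + 2740 + 1389 + 4012 = 10503
Divide by 4: 10503 / 4 = 2625.75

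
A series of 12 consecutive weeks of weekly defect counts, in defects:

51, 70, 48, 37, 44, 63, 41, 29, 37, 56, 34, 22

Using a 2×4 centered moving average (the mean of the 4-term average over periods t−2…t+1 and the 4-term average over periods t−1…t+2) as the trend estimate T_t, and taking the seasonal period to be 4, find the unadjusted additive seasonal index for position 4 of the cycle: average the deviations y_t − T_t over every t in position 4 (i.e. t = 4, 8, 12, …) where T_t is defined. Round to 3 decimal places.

-12.250

Season position 4 occurs at t = 4, 8 (where T_t is defined).
t=4: T_4 = 48.87500; y_4 − T_4 = 37 − 48.87500 = -11.87500
t=8: T_8 = 41.62500; y_8 − T_8 = 29 − 41.62500 = -12.62500
Mean deviation: (-11.87500 + -12.62500) / 2 = -12.250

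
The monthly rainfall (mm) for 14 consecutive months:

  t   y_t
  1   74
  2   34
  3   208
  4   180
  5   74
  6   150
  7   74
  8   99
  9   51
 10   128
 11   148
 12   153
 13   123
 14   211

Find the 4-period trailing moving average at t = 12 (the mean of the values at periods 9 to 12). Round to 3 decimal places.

Sum of periods 9–12: 51 + 128 + 148 + 153 = 480
Divide by 4: 480 / 4 = 120.000

120.000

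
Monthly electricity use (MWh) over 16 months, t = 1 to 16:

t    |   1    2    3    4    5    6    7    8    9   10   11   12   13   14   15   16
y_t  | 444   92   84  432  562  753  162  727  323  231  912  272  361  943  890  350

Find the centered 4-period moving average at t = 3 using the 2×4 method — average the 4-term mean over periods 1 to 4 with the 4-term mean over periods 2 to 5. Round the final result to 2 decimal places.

Sum over 1–4: 444 + 92 + 84 + 432 = 1052
Sum over 2–5: 92 + 84 + 432 + 562 = 1170
CMA at t=3 = (1052 + 1170) / (2·4) = 2222 / 8 = 277.75

277.75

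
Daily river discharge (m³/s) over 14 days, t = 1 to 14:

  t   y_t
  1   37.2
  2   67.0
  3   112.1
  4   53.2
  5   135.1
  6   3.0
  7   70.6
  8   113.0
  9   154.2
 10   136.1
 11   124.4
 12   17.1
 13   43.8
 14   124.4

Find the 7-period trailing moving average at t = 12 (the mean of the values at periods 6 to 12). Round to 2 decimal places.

Sum of periods 6–12: 3.0 + 70.6 + 113.0 + 154.2 + 136.1 + 124.4 + 17.1 = 618.4
Divide by 7: 618.4 / 7 = 88.34

88.34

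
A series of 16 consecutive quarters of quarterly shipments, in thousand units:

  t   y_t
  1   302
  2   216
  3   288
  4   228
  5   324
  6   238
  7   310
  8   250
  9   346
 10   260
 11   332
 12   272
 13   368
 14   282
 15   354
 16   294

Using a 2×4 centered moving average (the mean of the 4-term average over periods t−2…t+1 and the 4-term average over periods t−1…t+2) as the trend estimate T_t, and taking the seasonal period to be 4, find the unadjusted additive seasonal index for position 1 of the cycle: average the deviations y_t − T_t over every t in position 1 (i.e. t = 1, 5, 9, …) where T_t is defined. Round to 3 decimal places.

51.750

Season position 1 occurs at t = 5, 9, 13 (where T_t is defined).
t=5: T_5 = 272.25000; y_5 − T_5 = 324 − 272.25000 = 51.75000
t=9: T_9 = 294.25000; y_9 − T_9 = 346 − 294.25000 = 51.75000
t=13: T_13 = 316.25000; y_13 − T_13 = 368 − 316.25000 = 51.75000
Mean deviation: (51.75000 + 51.75000 + 51.75000) / 3 = 51.750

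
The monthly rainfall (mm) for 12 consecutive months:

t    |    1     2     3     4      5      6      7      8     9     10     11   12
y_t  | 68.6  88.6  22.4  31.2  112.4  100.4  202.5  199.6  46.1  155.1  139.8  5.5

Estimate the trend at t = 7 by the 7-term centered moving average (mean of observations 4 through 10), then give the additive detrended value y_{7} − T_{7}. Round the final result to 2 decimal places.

Trend T_7 = (31.2 + 112.4 + 100.4 + 202.5 + 199.6 + 46.1 + 155.1) / 7 = 847.3/7 = 121.0429
Detrended value: 202.5 − 121.0429 = 81.46

81.46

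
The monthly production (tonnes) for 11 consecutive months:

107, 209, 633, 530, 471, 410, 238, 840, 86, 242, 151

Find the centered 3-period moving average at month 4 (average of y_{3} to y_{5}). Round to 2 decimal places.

Sum of periods 3–5: 633 + 530 + 471 = 1634
Divide by 3: 1634 / 3 = 544.67

544.67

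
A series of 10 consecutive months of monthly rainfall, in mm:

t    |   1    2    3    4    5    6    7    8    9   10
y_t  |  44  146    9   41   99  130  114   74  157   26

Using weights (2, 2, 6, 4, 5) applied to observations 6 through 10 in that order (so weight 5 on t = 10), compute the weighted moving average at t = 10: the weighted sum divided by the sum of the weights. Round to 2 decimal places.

Weighted sum: 2·130 + 2·114 + 6·74 + 4·157 + 5·26 = 260 + 228 + 444 + 628 + 130 = 1690
Weight total: 2 + 2 + 6 + 4 + 5 = 19
WMA = 1690 / 19 = 88.95

88.95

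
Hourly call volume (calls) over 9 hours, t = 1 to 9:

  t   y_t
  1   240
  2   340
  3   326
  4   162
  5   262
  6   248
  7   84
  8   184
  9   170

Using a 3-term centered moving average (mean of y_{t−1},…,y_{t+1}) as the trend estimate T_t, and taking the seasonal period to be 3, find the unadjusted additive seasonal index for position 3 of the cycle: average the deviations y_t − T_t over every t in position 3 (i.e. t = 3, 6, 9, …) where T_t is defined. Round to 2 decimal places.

Season position 3 occurs at t = 3, 6 (where T_t is defined).
t=3: T_3 = 276.0000; y_3 − T_3 = 326 − 276.0000 = 50.0000
t=6: T_6 = 198.0000; y_6 − T_6 = 248 − 198.0000 = 50.0000
Mean deviation: (50.0000 + 50.0000) / 2 = 50.00

50.00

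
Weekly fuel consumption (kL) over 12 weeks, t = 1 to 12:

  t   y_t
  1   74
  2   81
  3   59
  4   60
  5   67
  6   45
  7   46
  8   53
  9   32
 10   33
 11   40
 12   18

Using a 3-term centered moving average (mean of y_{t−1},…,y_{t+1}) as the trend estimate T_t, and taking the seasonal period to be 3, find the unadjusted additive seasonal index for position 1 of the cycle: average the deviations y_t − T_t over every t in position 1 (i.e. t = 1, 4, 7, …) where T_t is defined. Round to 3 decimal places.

-2.000

Season position 1 occurs at t = 4, 7, 10 (where T_t is defined).
t=4: T_4 = 62.00000; y_4 − T_4 = 60 − 62.00000 = -2.00000
t=7: T_7 = 48.00000; y_7 − T_7 = 46 − 48.00000 = -2.00000
t=10: T_10 = 35.00000; y_10 − T_10 = 33 − 35.00000 = -2.00000
Mean deviation: (-2.00000 + -2.00000 + -2.00000) / 3 = -2.000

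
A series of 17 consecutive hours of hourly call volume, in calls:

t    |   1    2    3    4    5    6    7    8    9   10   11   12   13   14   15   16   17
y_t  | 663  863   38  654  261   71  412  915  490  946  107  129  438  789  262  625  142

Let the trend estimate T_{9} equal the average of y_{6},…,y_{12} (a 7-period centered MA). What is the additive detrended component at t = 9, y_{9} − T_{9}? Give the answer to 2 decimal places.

Trend T_9 = (71 + 412 + 915 + 490 + 946 + 107 + 129) / 7 = 3070/7 = 438.5714
Detrended value: 490 − 438.5714 = 51.43

51.43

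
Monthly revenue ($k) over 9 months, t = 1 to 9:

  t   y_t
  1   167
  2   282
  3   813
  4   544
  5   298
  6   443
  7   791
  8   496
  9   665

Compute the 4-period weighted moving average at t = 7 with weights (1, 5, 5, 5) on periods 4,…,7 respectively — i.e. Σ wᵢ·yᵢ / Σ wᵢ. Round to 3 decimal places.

Weighted sum: 1·544 + 5·298 + 5·443 + 5·791 = 544 + 1490 + 2215 + 3955 = 8204
Weight total: 1 + 5 + 5 + 5 = 16
WMA = 8204 / 16 = 512.750

512.750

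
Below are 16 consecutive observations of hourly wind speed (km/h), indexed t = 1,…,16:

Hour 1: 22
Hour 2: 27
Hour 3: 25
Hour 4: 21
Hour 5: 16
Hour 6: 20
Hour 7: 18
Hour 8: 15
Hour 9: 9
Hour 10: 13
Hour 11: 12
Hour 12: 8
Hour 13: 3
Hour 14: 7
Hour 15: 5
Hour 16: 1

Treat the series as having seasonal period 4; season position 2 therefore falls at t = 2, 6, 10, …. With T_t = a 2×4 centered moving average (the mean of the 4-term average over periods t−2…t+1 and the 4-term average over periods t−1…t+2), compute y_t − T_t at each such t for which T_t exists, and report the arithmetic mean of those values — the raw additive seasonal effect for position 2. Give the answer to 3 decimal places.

Season position 2 occurs at t = 6, 10, 14 (where T_t is defined).
t=6: T_6 = 18.00000; y_6 − T_6 = 20 − 18.00000 = 2.00000
t=10: T_10 = 11.37500; y_10 − T_10 = 13 − 11.37500 = 1.62500
t=14: T_14 = 4.87500; y_14 − T_14 = 7 − 4.87500 = 2.12500
Mean deviation: (2.00000 + 1.62500 + 2.12500) / 3 = 1.917

1.917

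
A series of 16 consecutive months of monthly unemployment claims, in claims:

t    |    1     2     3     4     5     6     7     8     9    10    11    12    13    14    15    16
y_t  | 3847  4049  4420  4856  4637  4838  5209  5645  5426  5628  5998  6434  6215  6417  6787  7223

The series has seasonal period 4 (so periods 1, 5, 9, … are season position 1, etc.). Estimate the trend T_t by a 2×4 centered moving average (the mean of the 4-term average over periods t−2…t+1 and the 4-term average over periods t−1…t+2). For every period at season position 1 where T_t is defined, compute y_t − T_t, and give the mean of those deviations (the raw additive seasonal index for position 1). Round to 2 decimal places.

-149.54

Season position 1 occurs at t = 5, 9, 13 (where T_t is defined).
t=5: T_5 = 4786.3750; y_5 − T_5 = 4637 − 4786.3750 = -149.3750
t=9: T_9 = 5575.6250; y_9 − T_9 = 5426 − 5575.6250 = -149.6250
t=13: T_13 = 6364.6250; y_13 − T_13 = 6215 − 6364.6250 = -149.6250
Mean deviation: (-149.3750 + -149.6250 + -149.6250) / 3 = -149.54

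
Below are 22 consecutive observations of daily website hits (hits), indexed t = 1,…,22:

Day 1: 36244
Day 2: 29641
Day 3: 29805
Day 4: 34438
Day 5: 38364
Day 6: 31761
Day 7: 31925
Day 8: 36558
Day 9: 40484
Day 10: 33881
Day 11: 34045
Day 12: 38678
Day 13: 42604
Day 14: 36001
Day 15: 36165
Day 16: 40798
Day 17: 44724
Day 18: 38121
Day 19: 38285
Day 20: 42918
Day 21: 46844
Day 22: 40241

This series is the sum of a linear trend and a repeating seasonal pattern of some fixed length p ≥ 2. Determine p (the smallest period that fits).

4

First differences y_{t+1} − y_t: -6603, 164, 4633, 3926, -6603, 164, 4633, 3926, -6603, 164, …
The difference pattern repeats every 4 terms and not for any smaller step, so p = 4.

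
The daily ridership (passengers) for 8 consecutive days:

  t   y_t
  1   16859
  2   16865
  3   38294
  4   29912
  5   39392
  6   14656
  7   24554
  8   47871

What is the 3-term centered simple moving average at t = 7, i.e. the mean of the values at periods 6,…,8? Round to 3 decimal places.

29027.000

Sum of periods 6–8: 14656 + 24554 + 47871 = 87081
Divide by 3: 87081 / 3 = 29027.000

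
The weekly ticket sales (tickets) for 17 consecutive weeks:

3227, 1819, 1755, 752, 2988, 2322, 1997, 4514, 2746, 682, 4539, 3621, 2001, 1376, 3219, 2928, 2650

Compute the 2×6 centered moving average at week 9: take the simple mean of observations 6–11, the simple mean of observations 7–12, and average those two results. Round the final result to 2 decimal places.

Sum over 6–11: 2322 + 1997 + 4514 + 2746 + 682 + 4539 = 16800
Sum over 7–12: 1997 + 4514 + 2746 + 682 + 4539 + 3621 = 18099
CMA at t=9 = (16800 + 18099) / (2·6) = 34899 / 12 = 2908.25

2908.25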